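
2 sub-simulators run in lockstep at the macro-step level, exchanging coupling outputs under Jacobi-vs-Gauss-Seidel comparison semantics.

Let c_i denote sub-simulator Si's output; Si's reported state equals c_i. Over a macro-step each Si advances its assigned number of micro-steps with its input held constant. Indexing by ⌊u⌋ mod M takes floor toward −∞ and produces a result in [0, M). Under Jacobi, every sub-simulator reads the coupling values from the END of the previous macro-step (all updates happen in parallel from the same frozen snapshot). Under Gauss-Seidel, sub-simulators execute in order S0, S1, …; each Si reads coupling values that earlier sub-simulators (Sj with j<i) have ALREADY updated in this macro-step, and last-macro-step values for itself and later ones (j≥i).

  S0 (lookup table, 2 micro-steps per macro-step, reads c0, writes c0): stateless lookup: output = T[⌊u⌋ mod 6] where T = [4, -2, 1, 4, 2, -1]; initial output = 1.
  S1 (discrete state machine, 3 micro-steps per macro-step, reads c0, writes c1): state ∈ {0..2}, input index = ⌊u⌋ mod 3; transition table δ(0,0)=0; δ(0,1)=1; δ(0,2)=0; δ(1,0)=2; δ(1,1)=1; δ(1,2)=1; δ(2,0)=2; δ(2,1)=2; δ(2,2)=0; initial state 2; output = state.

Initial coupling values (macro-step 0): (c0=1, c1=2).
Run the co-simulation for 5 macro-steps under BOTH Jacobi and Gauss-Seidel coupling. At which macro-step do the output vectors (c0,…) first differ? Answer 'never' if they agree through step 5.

first divergence at macro-step: 2

[Jacobi] macro 1: S0 reads c0=1 → after 2×micro: -2; S1 reads c0=1 → after 3×micro: 2 ⇒ (c0=-2, c1=2)
[Jacobi] macro 2: S0 reads c0=-2 → after 2×micro: 2; S1 reads c0=-2 → after 3×micro: 2 ⇒ (c0=2, c1=2)
[Jacobi] macro 3: S0 reads c0=2 → after 2×micro: 1; S1 reads c0=2 → after 3×micro: 0 ⇒ (c0=1, c1=0)
[Jacobi] macro 4: S0 reads c0=1 → after 2×micro: -2; S1 reads c0=1 → after 3×micro: 1 ⇒ (c0=-2, c1=1)
[Jacobi] macro 5: S0 reads c0=-2 → after 2×micro: 2; S1 reads c0=-2 → after 3×micro: 1 ⇒ (c0=2, c1=1)
[Gauss-Seidel] macro 1: S0 reads c0=1 → after 2×micro: -2; S1 reads c0=-2 → after 3×micro: 2 ⇒ (c0=-2, c1=2)
[Gauss-Seidel] macro 2: S0 reads c0=-2 → after 2×micro: 2; S1 reads c0=2 → after 3×micro: 0 ⇒ (c0=2, c1=0)
[Gauss-Seidel] macro 3: S0 reads c0=2 → after 2×micro: 1; S1 reads c0=1 → after 3×micro: 1 ⇒ (c0=1, c1=1)
[Gauss-Seidel] macro 4: S0 reads c0=1 → after 2×micro: -2; S1 reads c0=-2 → after 3×micro: 1 ⇒ (c0=-2, c1=1)
[Gauss-Seidel] macro 5: S0 reads c0=-2 → after 2×micro: 2; S1 reads c0=2 → after 3×micro: 1 ⇒ (c0=2, c1=1)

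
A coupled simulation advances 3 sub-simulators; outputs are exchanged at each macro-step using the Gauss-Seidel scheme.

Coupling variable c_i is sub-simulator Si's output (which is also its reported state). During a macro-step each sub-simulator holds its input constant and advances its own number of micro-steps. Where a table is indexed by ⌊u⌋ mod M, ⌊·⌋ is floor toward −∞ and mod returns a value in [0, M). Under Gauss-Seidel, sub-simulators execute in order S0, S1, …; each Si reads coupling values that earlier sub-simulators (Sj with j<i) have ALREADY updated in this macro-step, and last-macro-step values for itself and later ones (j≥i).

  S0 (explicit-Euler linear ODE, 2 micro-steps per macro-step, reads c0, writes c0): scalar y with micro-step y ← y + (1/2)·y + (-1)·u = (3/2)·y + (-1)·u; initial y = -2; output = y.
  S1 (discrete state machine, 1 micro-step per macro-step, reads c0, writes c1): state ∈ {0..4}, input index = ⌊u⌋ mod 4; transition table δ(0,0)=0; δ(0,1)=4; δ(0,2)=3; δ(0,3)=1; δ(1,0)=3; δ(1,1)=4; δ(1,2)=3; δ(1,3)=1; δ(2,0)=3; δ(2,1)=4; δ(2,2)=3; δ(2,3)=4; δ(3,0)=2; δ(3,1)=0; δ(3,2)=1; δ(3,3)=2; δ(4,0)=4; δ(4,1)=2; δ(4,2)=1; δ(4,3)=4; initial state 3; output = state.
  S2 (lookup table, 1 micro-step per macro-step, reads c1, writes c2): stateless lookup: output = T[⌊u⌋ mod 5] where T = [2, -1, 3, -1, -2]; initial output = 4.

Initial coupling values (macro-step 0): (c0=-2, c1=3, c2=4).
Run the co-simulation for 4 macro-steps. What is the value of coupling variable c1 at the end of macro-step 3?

macro 1: S0 reads c0=-2 → after 2×micro: 1/2; S1 reads c0=1/2 → after 1×micro: 2; S2 reads c1=2 → after 1×micro: 3 ⇒ (c0=1/2, c1=2, c2=3)
macro 2: S0 reads c0=1/2 → after 2×micro: -1/8; S1 reads c0=-1/8 → after 1×micro: 4; S2 reads c1=4 → after 1×micro: -2 ⇒ (c0=-1/8, c1=4, c2=-2)
macro 3: S0 reads c0=-1/8 → after 2×micro: 1/32; S1 reads c0=1/32 → after 1×micro: 4; S2 reads c1=4 → after 1×micro: -2 ⇒ (c0=1/32, c1=4, c2=-2)
macro 4: S0 reads c0=1/32 → after 2×micro: -1/128; S1 reads c0=-1/128 → after 1×micro: 4; S2 reads c1=4 → after 1×micro: -2 ⇒ (c0=-1/128, c1=4, c2=-2)

c1 at macro-step 3 = 4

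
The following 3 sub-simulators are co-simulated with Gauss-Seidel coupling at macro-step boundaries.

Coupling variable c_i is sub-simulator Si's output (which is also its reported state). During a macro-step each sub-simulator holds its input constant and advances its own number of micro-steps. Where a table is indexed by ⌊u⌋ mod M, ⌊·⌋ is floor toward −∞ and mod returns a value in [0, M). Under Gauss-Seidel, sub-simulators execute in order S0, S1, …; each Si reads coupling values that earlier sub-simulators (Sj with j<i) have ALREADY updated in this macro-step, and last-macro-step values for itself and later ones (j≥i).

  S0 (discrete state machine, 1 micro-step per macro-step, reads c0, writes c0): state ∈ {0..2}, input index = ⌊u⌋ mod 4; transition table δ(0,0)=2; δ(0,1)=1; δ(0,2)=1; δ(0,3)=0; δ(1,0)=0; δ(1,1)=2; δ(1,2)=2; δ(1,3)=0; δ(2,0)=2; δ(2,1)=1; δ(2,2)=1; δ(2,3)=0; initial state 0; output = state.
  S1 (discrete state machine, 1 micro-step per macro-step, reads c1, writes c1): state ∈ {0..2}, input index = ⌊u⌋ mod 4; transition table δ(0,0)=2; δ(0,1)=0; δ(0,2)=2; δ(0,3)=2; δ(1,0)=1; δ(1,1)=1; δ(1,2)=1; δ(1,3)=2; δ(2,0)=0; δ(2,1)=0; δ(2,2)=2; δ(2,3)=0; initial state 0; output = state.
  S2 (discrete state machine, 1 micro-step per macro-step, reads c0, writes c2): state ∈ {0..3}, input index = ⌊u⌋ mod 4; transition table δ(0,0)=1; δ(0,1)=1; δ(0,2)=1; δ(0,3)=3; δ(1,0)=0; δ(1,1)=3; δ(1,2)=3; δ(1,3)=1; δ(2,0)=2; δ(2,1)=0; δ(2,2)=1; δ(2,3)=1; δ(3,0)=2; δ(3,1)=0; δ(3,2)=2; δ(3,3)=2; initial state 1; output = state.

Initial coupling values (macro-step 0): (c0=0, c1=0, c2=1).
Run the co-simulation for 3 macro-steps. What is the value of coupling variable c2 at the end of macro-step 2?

c2 at macro-step 2 = 0

macro 1: S0 reads c0=0 → after 1×micro: 2; S1 reads c1=0 → after 1×micro: 2; S2 reads c0=2 → after 1×micro: 3 ⇒ (c0=2, c1=2, c2=3)
macro 2: S0 reads c0=2 → after 1×micro: 1; S1 reads c1=2 → after 1×micro: 2; S2 reads c0=1 → after 1×micro: 0 ⇒ (c0=1, c1=2, c2=0)
macro 3: S0 reads c0=1 → after 1×micro: 2; S1 reads c1=2 → after 1×micro: 2; S2 reads c0=2 → after 1×micro: 1 ⇒ (c0=2, c1=2, c2=1)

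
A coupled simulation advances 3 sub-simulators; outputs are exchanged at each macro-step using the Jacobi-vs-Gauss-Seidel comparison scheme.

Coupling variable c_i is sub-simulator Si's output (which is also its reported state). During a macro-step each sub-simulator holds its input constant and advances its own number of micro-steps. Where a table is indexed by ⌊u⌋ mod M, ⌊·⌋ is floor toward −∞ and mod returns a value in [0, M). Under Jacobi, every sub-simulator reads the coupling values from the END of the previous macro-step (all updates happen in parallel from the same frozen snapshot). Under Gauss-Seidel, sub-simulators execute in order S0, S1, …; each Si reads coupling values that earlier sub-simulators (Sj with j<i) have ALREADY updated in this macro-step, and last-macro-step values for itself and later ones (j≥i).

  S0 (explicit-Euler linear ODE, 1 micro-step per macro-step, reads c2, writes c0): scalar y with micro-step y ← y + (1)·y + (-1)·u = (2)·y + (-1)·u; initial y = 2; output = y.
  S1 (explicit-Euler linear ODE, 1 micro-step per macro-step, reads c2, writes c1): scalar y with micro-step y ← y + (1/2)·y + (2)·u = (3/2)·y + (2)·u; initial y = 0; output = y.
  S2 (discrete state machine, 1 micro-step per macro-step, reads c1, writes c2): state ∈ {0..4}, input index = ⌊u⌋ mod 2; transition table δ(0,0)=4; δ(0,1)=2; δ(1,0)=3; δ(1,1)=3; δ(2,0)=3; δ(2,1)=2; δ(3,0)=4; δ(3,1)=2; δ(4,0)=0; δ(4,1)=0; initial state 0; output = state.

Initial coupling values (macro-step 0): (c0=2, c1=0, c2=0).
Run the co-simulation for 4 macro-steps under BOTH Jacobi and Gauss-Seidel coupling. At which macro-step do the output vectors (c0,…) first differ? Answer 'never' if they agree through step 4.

first divergence at macro-step: never

[Jacobi] macro 1: S0 reads c2=0 → after 1×micro: 4; S1 reads c2=0 → after 1×micro: 0; S2 reads c1=0 → after 1×micro: 4 ⇒ (c0=4, c1=0, c2=4)
[Jacobi] macro 2: S0 reads c2=4 → after 1×micro: 4; S1 reads c2=4 → after 1×micro: 8; S2 reads c1=0 → after 1×micro: 0 ⇒ (c0=4, c1=8, c2=0)
[Jacobi] macro 3: S0 reads c2=0 → after 1×micro: 8; S1 reads c2=0 → after 1×micro: 12; S2 reads c1=8 → after 1×micro: 4 ⇒ (c0=8, c1=12, c2=4)
[Jacobi] macro 4: S0 reads c2=4 → after 1×micro: 12; S1 reads c2=4 → after 1×micro: 26; S2 reads c1=12 → after 1×micro: 0 ⇒ (c0=12, c1=26, c2=0)
[Gauss-Seidel] macro 1: S0 reads c2=0 → after 1×micro: 4; S1 reads c2=0 → after 1×micro: 0; S2 reads c1=0 → after 1×micro: 4 ⇒ (c0=4, c1=0, c2=4)
[Gauss-Seidel] macro 2: S0 reads c2=4 → after 1×micro: 4; S1 reads c2=4 → after 1×micro: 8; S2 reads c1=8 → after 1×micro: 0 ⇒ (c0=4, c1=8, c2=0)
[Gauss-Seidel] macro 3: S0 reads c2=0 → after 1×micro: 8; S1 reads c2=0 → after 1×micro: 12; S2 reads c1=12 → after 1×micro: 4 ⇒ (c0=8, c1=12, c2=4)
[Gauss-Seidel] macro 4: S0 reads c2=4 → after 1×micro: 12; S1 reads c2=4 → after 1×micro: 26; S2 reads c1=26 → after 1×micro: 0 ⇒ (c0=12, c1=26, c2=0)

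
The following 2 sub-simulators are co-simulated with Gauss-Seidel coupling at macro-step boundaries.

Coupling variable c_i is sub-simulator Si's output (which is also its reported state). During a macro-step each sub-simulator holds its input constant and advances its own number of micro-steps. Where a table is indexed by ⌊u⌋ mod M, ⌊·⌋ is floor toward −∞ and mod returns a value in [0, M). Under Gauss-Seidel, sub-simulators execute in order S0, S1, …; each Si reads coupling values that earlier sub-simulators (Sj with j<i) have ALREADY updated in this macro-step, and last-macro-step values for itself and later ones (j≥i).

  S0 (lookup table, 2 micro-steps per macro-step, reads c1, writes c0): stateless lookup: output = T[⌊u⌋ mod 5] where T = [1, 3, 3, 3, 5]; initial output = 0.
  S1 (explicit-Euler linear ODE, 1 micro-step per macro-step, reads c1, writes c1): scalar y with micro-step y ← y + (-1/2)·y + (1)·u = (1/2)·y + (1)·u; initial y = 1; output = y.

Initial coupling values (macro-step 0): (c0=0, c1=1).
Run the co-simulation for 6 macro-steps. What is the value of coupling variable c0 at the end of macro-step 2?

macro 1: S0 reads c1=1 → after 2×micro: 3; S1 reads c1=1 → after 1×micro: 3/2 ⇒ (c0=3, c1=3/2)
macro 2: S0 reads c1=3/2 → after 2×micro: 3; S1 reads c1=3/2 → after 1×micro: 9/4 ⇒ (c0=3, c1=9/4)
macro 3: S0 reads c1=9/4 → after 2×micro: 3; S1 reads c1=9/4 → after 1×micro: 27/8 ⇒ (c0=3, c1=27/8)
macro 4: S0 reads c1=27/8 → after 2×micro: 3; S1 reads c1=27/8 → after 1×micro: 81/16 ⇒ (c0=3, c1=81/16)
macro 5: S0 reads c1=81/16 → after 2×micro: 1; S1 reads c1=81/16 → after 1×micro: 243/32 ⇒ (c0=1, c1=243/32)
macro 6: S0 reads c1=243/32 → after 2×micro: 3; S1 reads c1=243/32 → after 1×micro: 729/64 ⇒ (c0=3, c1=729/64)

c0 at macro-step 2 = 3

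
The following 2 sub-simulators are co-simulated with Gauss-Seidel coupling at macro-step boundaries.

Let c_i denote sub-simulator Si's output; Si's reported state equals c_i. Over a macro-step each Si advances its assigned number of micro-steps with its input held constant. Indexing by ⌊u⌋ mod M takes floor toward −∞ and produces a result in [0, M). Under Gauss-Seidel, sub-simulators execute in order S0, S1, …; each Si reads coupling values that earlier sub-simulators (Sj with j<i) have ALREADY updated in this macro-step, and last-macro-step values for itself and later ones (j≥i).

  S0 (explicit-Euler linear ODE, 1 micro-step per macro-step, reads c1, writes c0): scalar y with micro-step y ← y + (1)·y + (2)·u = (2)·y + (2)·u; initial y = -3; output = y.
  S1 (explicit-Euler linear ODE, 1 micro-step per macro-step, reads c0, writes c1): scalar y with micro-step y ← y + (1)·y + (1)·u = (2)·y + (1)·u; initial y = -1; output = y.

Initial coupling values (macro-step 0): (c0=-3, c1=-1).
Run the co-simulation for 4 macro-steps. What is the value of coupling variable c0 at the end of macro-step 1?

c0 at macro-step 1 = -8

macro 1: S0 reads c1=-1 → after 1×micro: -8; S1 reads c0=-8 → after 1×micro: -10 ⇒ (c0=-8, c1=-10)
macro 2: S0 reads c1=-10 → after 1×micro: -36; S1 reads c0=-36 → after 1×micro: -56 ⇒ (c0=-36, c1=-56)
macro 3: S0 reads c1=-56 → after 1×micro: -184; S1 reads c0=-184 → after 1×micro: -296 ⇒ (c0=-184, c1=-296)
macro 4: S0 reads c1=-296 → after 1×micro: -960; S1 reads c0=-960 → after 1×micro: -1552 ⇒ (c0=-960, c1=-1552)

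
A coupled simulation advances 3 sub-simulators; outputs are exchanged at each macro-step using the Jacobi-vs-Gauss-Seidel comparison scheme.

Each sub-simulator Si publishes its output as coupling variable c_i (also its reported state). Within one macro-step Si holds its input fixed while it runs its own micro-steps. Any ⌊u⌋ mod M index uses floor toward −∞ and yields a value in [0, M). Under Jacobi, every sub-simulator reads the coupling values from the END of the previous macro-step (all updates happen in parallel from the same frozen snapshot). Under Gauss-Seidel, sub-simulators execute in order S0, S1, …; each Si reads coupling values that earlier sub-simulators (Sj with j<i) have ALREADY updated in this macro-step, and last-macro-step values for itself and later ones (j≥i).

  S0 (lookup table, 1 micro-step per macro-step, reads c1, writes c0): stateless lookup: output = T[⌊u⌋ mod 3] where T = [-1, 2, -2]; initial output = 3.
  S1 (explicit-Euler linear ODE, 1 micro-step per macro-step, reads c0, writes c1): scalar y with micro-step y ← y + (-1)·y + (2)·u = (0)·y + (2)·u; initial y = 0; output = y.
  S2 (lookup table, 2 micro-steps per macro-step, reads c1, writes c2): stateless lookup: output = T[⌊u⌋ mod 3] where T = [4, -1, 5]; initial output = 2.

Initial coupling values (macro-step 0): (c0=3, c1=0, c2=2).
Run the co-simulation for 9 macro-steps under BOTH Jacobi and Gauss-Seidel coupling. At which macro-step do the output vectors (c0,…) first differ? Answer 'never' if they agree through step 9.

first divergence at macro-step: 1

[Jacobi] macro 1: S0 reads c1=0 → after 1×micro: -1; S1 reads c0=3 → after 1×micro: 6; S2 reads c1=0 → after 2×micro: 4 ⇒ (c0=-1, c1=6, c2=4)
[Jacobi] macro 2: S0 reads c1=6 → after 1×micro: -1; S1 reads c0=-1 → after 1×micro: -2; S2 reads c1=6 → after 2×micro: 4 ⇒ (c0=-1, c1=-2, c2=4)
[Jacobi] macro 3: S0 reads c1=-2 → after 1×micro: 2; S1 reads c0=-1 → after 1×micro: -2; S2 reads c1=-2 → after 2×micro: -1 ⇒ (c0=2, c1=-2, c2=-1)
[Jacobi] macro 4: S0 reads c1=-2 → after 1×micro: 2; S1 reads c0=2 → after 1×micro: 4; S2 reads c1=-2 → after 2×micro: -1 ⇒ (c0=2, c1=4, c2=-1)
[Jacobi] macro 5: S0 reads c1=4 → after 1×micro: 2; S1 reads c0=2 → after 1×micro: 4; S2 reads c1=4 → after 2×micro: -1 ⇒ (c0=2, c1=4, c2=-1)
[Jacobi] macro 6: S0 reads c1=4 → after 1×micro: 2; S1 reads c0=2 → after 1×micro: 4; S2 reads c1=4 → after 2×micro: -1 ⇒ (c0=2, c1=4, c2=-1)
[Jacobi] macro 7: S0 reads c1=4 → after 1×micro: 2; S1 reads c0=2 → after 1×micro: 4; S2 reads c1=4 → after 2×micro: -1 ⇒ (c0=2, c1=4, c2=-1)
[Jacobi] macro 8: S0 reads c1=4 → after 1×micro: 2; S1 reads c0=2 → after 1×micro: 4; S2 reads c1=4 → after 2×micro: -1 ⇒ (c0=2, c1=4, c2=-1)
[Jacobi] macro 9: S0 reads c1=4 → after 1×micro: 2; S1 reads c0=2 → after 1×micro: 4; S2 reads c1=4 → after 2×micro: -1 ⇒ (c0=2, c1=4, c2=-1)
[Gauss-Seidel] macro 1: S0 reads c1=0 → after 1×micro: -1; S1 reads c0=-1 → after 1×micro: -2; S2 reads c1=-2 → after 2×micro: -1 ⇒ (c0=-1, c1=-2, c2=-1)
[Gauss-Seidel] macro 2: S0 reads c1=-2 → after 1×micro: 2; S1 reads c0=2 → after 1×micro: 4; S2 reads c1=4 → after 2×micro: -1 ⇒ (c0=2, c1=4, c2=-1)
[Gauss-Seidel] macro 3: S0 reads c1=4 → after 1×micro: 2; S1 reads c0=2 → after 1×micro: 4; S2 reads c1=4 → after 2×micro: -1 ⇒ (c0=2, c1=4, c2=-1)
[Gauss-Seidel] macro 4: S0 reads c1=4 → after 1×micro: 2; S1 reads c0=2 → after 1×micro: 4; S2 reads c1=4 → after 2×micro: -1 ⇒ (c0=2, c1=4, c2=-1)
[Gauss-Seidel] macro 5: S0 reads c1=4 → after 1×micro: 2; S1 reads c0=2 → after 1×micro: 4; S2 reads c1=4 → after 2×micro: -1 ⇒ (c0=2, c1=4, c2=-1)
[Gauss-Seidel] macro 6: S0 reads c1=4 → after 1×micro: 2; S1 reads c0=2 → after 1×micro: 4; S2 reads c1=4 → after 2×micro: -1 ⇒ (c0=2, c1=4, c2=-1)
[Gauss-Seidel] macro 7: S0 reads c1=4 → after 1×micro: 2; S1 reads c0=2 → after 1×micro: 4; S2 reads c1=4 → after 2×micro: -1 ⇒ (c0=2, c1=4, c2=-1)
[Gauss-Seidel] macro 8: S0 reads c1=4 → after 1×micro: 2; S1 reads c0=2 → after 1×micro: 4; S2 reads c1=4 → after 2×micro: -1 ⇒ (c0=2, c1=4, c2=-1)
[Gauss-Seidel] macro 9: S0 reads c1=4 → after 1×micro: 2; S1 reads c0=2 → after 1×micro: 4; S2 reads c1=4 → after 2×micro: -1 ⇒ (c0=2, c1=4, c2=-1)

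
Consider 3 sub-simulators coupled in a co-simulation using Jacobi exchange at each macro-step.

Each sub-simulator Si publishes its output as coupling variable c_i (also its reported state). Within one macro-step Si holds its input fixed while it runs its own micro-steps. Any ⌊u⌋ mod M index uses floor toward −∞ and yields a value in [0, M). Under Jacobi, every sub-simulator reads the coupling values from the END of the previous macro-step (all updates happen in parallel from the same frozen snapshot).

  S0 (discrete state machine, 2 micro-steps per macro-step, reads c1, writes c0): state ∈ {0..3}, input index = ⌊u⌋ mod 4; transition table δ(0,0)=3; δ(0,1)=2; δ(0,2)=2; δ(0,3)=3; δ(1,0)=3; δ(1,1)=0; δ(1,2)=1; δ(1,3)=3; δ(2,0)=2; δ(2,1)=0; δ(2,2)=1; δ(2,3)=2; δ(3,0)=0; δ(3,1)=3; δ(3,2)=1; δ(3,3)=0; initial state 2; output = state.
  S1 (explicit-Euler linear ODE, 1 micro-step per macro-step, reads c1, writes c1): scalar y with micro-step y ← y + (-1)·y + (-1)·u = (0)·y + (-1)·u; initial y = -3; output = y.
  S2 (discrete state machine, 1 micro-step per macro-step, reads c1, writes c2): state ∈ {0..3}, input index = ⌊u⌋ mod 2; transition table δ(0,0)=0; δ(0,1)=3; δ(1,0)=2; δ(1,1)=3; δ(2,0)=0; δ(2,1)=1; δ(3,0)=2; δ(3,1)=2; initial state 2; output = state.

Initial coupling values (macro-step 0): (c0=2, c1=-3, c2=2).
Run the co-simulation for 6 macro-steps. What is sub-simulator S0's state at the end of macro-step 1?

macro 1: S0 reads c1=-3 → after 2×micro: 2; S1 reads c1=-3 → after 1×micro: 3; S2 reads c1=-3 → after 1×micro: 1 ⇒ (c0=2, c1=3, c2=1)
macro 2: S0 reads c1=3 → after 2×micro: 2; S1 reads c1=3 → after 1×micro: -3; S2 reads c1=3 → after 1×micro: 3 ⇒ (c0=2, c1=-3, c2=3)
macro 3: S0 reads c1=-3 → after 2×micro: 2; S1 reads c1=-3 → after 1×micro: 3; S2 reads c1=-3 → after 1×micro: 2 ⇒ (c0=2, c1=3, c2=2)
macro 4: S0 reads c1=3 → after 2×micro: 2; S1 reads c1=3 → after 1×micro: -3; S2 reads c1=3 → after 1×micro: 1 ⇒ (c0=2, c1=-3, c2=1)
macro 5: S0 reads c1=-3 → after 2×micro: 2; S1 reads c1=-3 → after 1×micro: 3; S2 reads c1=-3 → after 1×micro: 3 ⇒ (c0=2, c1=3, c2=3)
macro 6: S0 reads c1=3 → after 2×micro: 2; S1 reads c1=3 → after 1×micro: -3; S2 reads c1=3 → after 1×micro: 2 ⇒ (c0=2, c1=-3, c2=2)

S0 state at macro-step 1 = 2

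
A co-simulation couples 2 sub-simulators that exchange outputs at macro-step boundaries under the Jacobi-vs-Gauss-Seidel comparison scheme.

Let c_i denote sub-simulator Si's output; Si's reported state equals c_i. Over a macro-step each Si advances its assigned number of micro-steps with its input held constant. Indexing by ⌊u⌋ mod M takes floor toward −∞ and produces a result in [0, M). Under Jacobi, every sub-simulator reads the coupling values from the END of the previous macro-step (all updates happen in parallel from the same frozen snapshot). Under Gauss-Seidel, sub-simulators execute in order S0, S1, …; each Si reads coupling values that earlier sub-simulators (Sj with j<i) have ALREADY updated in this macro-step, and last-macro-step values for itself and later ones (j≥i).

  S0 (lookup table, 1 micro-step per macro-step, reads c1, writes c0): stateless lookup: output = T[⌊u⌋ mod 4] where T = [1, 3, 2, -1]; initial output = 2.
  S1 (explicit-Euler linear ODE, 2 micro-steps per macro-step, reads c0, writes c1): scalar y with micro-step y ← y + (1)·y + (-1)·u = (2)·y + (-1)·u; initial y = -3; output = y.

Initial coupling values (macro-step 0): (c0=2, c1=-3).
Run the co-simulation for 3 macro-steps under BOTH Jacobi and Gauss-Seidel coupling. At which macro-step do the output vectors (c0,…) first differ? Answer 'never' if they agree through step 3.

[Jacobi] macro 1: S0 reads c1=-3 → after 1×micro: 3; S1 reads c0=2 → after 2×micro: -18 ⇒ (c0=3, c1=-18)
[Jacobi] macro 2: S0 reads c1=-18 → after 1×micro: 2; S1 reads c0=3 → after 2×micro: -81 ⇒ (c0=2, c1=-81)
[Jacobi] macro 3: S0 reads c1=-81 → after 1×micro: -1; S1 reads c0=2 → after 2×micro: -330 ⇒ (c0=-1, c1=-330)
[Gauss-Seidel] macro 1: S0 reads c1=-3 → after 1×micro: 3; S1 reads c0=3 → after 2×micro: -21 ⇒ (c0=3, c1=-21)
[Gauss-Seidel] macro 2: S0 reads c1=-21 → after 1×micro: -1; S1 reads c0=-1 → after 2×micro: -81 ⇒ (c0=-1, c1=-81)
[Gauss-Seidel] macro 3: S0 reads c1=-81 → after 1×micro: -1; S1 reads c0=-1 → after 2×micro: -321 ⇒ (c0=-1, c1=-321)

first divergence at macro-step: 1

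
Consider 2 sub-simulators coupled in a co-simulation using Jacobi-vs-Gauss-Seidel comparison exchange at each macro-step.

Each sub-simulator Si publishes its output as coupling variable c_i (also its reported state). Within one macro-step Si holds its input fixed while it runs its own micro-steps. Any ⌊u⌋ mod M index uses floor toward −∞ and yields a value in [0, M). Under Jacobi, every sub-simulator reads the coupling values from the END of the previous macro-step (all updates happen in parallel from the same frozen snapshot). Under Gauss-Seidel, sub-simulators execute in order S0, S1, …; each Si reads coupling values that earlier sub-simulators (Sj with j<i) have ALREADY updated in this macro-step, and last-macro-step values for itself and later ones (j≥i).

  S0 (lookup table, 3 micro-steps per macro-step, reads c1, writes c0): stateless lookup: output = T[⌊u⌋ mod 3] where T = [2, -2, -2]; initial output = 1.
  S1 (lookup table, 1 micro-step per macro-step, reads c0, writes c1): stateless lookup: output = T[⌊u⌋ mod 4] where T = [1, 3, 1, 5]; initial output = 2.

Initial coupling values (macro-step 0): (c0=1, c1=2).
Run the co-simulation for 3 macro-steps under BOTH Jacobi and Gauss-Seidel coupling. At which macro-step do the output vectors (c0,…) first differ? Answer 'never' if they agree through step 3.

[Jacobi] macro 1: S0 reads c1=2 → after 3×micro: -2; S1 reads c0=1 → after 1×micro: 3 ⇒ (c0=-2, c1=3)
[Jacobi] macro 2: S0 reads c1=3 → after 3×micro: 2; S1 reads c0=-2 → after 1×micro: 1 ⇒ (c0=2, c1=1)
[Jacobi] macro 3: S0 reads c1=1 → after 3×micro: -2; S1 reads c0=2 → after 1×micro: 1 ⇒ (c0=-2, c1=1)
[Gauss-Seidel] macro 1: S0 reads c1=2 → after 3×micro: -2; S1 reads c0=-2 → after 1×micro: 1 ⇒ (c0=-2, c1=1)
[Gauss-Seidel] macro 2: S0 reads c1=1 → after 3×micro: -2; S1 reads c0=-2 → after 1×micro: 1 ⇒ (c0=-2, c1=1)
[Gauss-Seidel] macro 3: S0 reads c1=1 → after 3×micro: -2; S1 reads c0=-2 → after 1×micro: 1 ⇒ (c0=-2, c1=1)

first divergence at macro-step: 1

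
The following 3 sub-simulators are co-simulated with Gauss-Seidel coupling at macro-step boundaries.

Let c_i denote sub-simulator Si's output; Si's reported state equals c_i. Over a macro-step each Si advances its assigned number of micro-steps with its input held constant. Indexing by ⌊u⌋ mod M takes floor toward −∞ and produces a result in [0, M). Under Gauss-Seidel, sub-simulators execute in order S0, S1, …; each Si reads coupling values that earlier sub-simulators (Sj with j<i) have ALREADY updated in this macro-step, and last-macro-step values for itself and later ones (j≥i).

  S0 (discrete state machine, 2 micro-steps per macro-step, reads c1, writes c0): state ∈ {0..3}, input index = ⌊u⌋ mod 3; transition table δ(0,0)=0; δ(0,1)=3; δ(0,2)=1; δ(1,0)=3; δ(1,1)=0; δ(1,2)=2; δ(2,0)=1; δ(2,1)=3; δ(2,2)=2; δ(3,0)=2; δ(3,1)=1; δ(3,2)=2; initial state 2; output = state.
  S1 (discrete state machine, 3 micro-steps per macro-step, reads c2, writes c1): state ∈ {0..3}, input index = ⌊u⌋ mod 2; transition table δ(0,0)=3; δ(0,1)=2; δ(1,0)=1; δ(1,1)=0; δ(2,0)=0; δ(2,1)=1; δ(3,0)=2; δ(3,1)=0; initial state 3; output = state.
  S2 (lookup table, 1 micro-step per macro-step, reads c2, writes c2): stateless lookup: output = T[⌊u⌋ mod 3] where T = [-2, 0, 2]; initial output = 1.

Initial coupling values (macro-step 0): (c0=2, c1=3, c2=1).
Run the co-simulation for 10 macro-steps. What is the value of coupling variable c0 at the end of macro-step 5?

macro 1: S0 reads c1=3 → after 2×micro: 3; S1 reads c2=1 → after 3×micro: 1; S2 reads c2=1 → after 1×micro: 0 ⇒ (c0=3, c1=1, c2=0)
macro 2: S0 reads c1=1 → after 2×micro: 0; S1 reads c2=0 → after 3×micro: 1; S2 reads c2=0 → after 1×micro: -2 ⇒ (c0=0, c1=1, c2=-2)
macro 3: S0 reads c1=1 → after 2×micro: 1; S1 reads c2=-2 → after 3×micro: 1; S2 reads c2=-2 → after 1×micro: 0 ⇒ (c0=1, c1=1, c2=0)
macro 4: S0 reads c1=1 → after 2×micro: 3; S1 reads c2=0 → after 3×micro: 1; S2 reads c2=0 → after 1×micro: -2 ⇒ (c0=3, c1=1, c2=-2)
macro 5: S0 reads c1=1 → after 2×micro: 0; S1 reads c2=-2 → after 3×micro: 1; S2 reads c2=-2 → after 1×micro: 0 ⇒ (c0=0, c1=1, c2=0)
macro 6: S0 reads c1=1 → after 2×micro: 1; S1 reads c2=0 → after 3×micro: 1; S2 reads c2=0 → after 1×micro: -2 ⇒ (c0=1, c1=1, c2=-2)
macro 7: S0 reads c1=1 → after 2×micro: 3; S1 reads c2=-2 → after 3×micro: 1; S2 reads c2=-2 → after 1×micro: 0 ⇒ (c0=3, c1=1, c2=0)
macro 8: S0 reads c1=1 → after 2×micro: 0; S1 reads c2=0 → after 3×micro: 1; S2 reads c2=0 → after 1×micro: -2 ⇒ (c0=0, c1=1, c2=-2)
macro 9: S0 reads c1=1 → after 2×micro: 1; S1 reads c2=-2 → after 3×micro: 1; S2 reads c2=-2 → after 1×micro: 0 ⇒ (c0=1, c1=1, c2=0)
macro 10: S0 reads c1=1 → after 2×micro: 3; S1 reads c2=0 → after 3×micro: 1; S2 reads c2=0 → after 1×micro: -2 ⇒ (c0=3, c1=1, c2=-2)

c0 at macro-step 5 = 0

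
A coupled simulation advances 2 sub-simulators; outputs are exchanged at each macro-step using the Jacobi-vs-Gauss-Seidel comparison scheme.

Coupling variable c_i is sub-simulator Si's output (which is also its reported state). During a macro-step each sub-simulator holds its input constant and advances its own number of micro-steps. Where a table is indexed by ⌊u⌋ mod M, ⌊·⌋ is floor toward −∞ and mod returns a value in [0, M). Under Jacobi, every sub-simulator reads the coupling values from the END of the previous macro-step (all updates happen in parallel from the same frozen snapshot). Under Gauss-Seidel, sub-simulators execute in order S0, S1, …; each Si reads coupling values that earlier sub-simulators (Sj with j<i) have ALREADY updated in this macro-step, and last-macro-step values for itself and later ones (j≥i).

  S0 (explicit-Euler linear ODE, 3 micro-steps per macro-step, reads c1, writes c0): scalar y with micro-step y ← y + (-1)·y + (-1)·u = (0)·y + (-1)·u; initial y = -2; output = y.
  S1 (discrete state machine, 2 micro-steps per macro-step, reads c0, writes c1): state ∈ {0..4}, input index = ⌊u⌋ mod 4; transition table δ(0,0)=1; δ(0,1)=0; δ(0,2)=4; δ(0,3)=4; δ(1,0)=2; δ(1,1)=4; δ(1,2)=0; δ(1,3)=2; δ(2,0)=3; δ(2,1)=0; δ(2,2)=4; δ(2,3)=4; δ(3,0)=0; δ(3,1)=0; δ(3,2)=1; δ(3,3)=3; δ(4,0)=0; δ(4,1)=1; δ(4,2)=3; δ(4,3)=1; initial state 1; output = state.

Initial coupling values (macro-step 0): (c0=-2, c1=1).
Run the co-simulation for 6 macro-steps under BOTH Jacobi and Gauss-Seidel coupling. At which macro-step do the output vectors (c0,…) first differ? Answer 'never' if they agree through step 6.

[Jacobi] macro 1: S0 reads c1=1 → after 3×micro: -1; S1 reads c0=-2 → after 2×micro: 4 ⇒ (c0=-1, c1=4)
[Jacobi] macro 2: S0 reads c1=4 → after 3×micro: -4; S1 reads c0=-1 → after 2×micro: 2 ⇒ (c0=-4, c1=2)
[Jacobi] macro 3: S0 reads c1=2 → after 3×micro: -2; S1 reads c0=-4 → after 2×micro: 0 ⇒ (c0=-2, c1=0)
[Jacobi] macro 4: S0 reads c1=0 → after 3×micro: 0; S1 reads c0=-2 → after 2×micro: 3 ⇒ (c0=0, c1=3)
[Jacobi] macro 5: S0 reads c1=3 → after 3×micro: -3; S1 reads c0=0 → after 2×micro: 1 ⇒ (c0=-3, c1=1)
[Jacobi] macro 6: S0 reads c1=1 → after 3×micro: -1; S1 reads c0=-3 → after 2×micro: 1 ⇒ (c0=-1, c1=1)
[Gauss-Seidel] macro 1: S0 reads c1=1 → after 3×micro: -1; S1 reads c0=-1 → after 2×micro: 4 ⇒ (c0=-1, c1=4)
[Gauss-Seidel] macro 2: S0 reads c1=4 → after 3×micro: -4; S1 reads c0=-4 → after 2×micro: 1 ⇒ (c0=-4, c1=1)
[Gauss-Seidel] macro 3: S0 reads c1=1 → after 3×micro: -1; S1 reads c0=-1 → after 2×micro: 4 ⇒ (c0=-1, c1=4)
[Gauss-Seidel] macro 4: S0 reads c1=4 → after 3×micro: -4; S1 reads c0=-4 → after 2×micro: 1 ⇒ (c0=-4, c1=1)
[Gauss-Seidel] macro 5: S0 reads c1=1 → after 3×micro: -1; S1 reads c0=-1 → after 2×micro: 4 ⇒ (c0=-1, c1=4)
[Gauss-Seidel] macro 6: S0 reads c1=4 → after 3×micro: -4; S1 reads c0=-4 → after 2×micro: 1 ⇒ (c0=-4, c1=1)

first divergence at macro-step: 2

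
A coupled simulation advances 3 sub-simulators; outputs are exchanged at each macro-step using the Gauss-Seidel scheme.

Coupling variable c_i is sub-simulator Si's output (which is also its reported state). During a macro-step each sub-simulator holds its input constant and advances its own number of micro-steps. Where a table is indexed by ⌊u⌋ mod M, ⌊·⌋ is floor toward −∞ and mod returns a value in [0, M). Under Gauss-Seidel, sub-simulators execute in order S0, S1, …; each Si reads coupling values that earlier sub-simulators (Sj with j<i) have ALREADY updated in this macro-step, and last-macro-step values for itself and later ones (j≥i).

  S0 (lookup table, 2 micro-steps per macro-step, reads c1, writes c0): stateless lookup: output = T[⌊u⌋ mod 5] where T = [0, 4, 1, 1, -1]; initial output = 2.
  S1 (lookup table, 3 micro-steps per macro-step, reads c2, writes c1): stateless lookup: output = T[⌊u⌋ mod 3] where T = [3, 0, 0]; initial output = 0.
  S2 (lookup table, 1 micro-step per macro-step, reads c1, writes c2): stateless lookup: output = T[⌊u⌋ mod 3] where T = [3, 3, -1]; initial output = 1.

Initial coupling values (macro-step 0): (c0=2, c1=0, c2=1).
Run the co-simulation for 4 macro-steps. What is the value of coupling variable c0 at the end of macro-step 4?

macro 1: S0 reads c1=0 → after 2×micro: 0; S1 reads c2=1 → after 3×micro: 0; S2 reads c1=0 → after 1×micro: 3 ⇒ (c0=0, c1=0, c2=3)
macro 2: S0 reads c1=0 → after 2×micro: 0; S1 reads c2=3 → after 3×micro: 3; S2 reads c1=3 → after 1×micro: 3 ⇒ (c0=0, c1=3, c2=3)
macro 3: S0 reads c1=3 → after 2×micro: 1; S1 reads c2=3 → after 3×micro: 3; S2 reads c1=3 → after 1×micro: 3 ⇒ (c0=1, c1=3, c2=3)
macro 4: S0 reads c1=3 → after 2×micro: 1; S1 reads c2=3 → after 3×micro: 3; S2 reads c1=3 → after 1×micro: 3 ⇒ (c0=1, c1=3, c2=3)

c0 at macro-step 4 = 1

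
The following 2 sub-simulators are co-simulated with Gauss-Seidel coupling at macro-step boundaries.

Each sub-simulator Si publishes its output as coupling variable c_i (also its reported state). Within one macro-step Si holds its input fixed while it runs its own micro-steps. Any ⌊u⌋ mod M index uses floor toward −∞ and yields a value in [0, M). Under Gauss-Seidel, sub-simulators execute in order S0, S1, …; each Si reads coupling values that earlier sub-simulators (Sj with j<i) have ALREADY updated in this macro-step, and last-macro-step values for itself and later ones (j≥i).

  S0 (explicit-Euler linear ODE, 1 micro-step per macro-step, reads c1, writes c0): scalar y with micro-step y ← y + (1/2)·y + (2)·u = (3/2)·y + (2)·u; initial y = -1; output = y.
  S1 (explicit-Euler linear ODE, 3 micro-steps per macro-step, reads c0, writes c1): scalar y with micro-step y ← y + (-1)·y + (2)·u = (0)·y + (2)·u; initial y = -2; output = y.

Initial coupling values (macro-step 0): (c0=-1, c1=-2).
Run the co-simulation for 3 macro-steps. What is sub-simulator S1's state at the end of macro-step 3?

macro 1: S0 reads c1=-2 → after 1×micro: -11/2; S1 reads c0=-11/2 → after 3×micro: -11 ⇒ (c0=-11/2, c1=-11)
macro 2: S0 reads c1=-11 → after 1×micro: -121/4; S1 reads c0=-121/4 → after 3×micro: -121/2 ⇒ (c0=-121/4, c1=-121/2)
macro 3: S0 reads c1=-121/2 → after 1×micro: -1331/8; S1 reads c0=-1331/8 → after 3×micro: -1331/4 ⇒ (c0=-1331/8, c1=-1331/4)

S1 state at macro-step 3 = -1331/4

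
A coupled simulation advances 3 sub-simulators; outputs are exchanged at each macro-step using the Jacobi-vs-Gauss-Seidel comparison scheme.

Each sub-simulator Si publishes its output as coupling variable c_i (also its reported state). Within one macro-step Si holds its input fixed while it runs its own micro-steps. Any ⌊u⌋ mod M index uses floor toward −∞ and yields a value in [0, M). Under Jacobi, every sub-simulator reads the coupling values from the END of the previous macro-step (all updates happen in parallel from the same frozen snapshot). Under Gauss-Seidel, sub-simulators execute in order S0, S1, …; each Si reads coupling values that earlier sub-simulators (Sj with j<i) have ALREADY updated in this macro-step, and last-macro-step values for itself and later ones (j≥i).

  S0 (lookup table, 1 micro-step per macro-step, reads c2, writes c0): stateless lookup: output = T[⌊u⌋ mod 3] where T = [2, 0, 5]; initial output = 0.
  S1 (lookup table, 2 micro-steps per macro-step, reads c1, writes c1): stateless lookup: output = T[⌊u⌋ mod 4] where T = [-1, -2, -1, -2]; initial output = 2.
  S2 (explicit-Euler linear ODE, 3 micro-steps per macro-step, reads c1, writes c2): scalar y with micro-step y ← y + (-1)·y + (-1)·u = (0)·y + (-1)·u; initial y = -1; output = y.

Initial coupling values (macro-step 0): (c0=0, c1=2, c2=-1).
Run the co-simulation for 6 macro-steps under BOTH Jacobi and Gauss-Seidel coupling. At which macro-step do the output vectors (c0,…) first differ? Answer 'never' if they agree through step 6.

[Jacobi] macro 1: S0 reads c2=-1 → after 1×micro: 5; S1 reads c1=2 → after 2×micro: -1; S2 reads c1=2 → after 3×micro: -2 ⇒ (c0=5, c1=-1, c2=-2)
[Jacobi] macro 2: S0 reads c2=-2 → after 1×micro: 0; S1 reads c1=-1 → after 2×micro: -2; S2 reads c1=-1 → after 3×micro: 1 ⇒ (c0=0, c1=-2, c2=1)
[Jacobi] macro 3: S0 reads c2=1 → after 1×micro: 0; S1 reads c1=-2 → after 2×micro: -1; S2 reads c1=-2 → after 3×micro: 2 ⇒ (c0=0, c1=-1, c2=2)
[Jacobi] macro 4: S0 reads c2=2 → after 1×micro: 5; S1 reads c1=-1 → after 2×micro: -2; S2 reads c1=-1 → after 3×micro: 1 ⇒ (c0=5, c1=-2, c2=1)
[Jacobi] macro 5: S0 reads c2=1 → after 1×micro: 0; S1 reads c1=-2 → after 2×micro: -1; S2 reads c1=-2 → after 3×micro: 2 ⇒ (c0=0, c1=-1, c2=2)
[Jacobi] macro 6: S0 reads c2=2 → after 1×micro: 5; S1 reads c1=-1 → after 2×micro: -2; S2 reads c1=-1 → after 3×micro: 1 ⇒ (c0=5, c1=-2, c2=1)
[Gauss-Seidel] macro 1: S0 reads c2=-1 → after 1×micro: 5; S1 reads c1=2 → after 2×micro: -1; S2 reads c1=-1 → after 3×micro: 1 ⇒ (c0=5, c1=-1, c2=1)
[Gauss-Seidel] macro 2: S0 reads c2=1 → after 1×micro: 0; S1 reads c1=-1 → after 2×micro: -2; S2 reads c1=-2 → after 3×micro: 2 ⇒ (c0=0, c1=-2, c2=2)
[Gauss-Seidel] macro 3: S0 reads c2=2 → after 1×micro: 5; S1 reads c1=-2 → after 2×micro: -1; S2 reads c1=-1 → after 3×micro: 1 ⇒ (c0=5, c1=-1, c2=1)
[Gauss-Seidel] macro 4: S0 reads c2=1 → after 1×micro: 0; S1 reads c1=-1 → after 2×micro: -2; S2 reads c1=-2 → after 3×micro: 2 ⇒ (c0=0, c1=-2, c2=2)
[Gauss-Seidel] macro 5: S0 reads c2=2 → after 1×micro: 5; S1 reads c1=-2 → after 2×micro: -1; S2 reads c1=-1 → after 3×micro: 1 ⇒ (c0=5, c1=-1, c2=1)
[Gauss-Seidel] macro 6: S0 reads c2=1 → after 1×micro: 0; S1 reads c1=-1 → after 2×micro: -2; S2 reads c1=-2 → after 3×micro: 2 ⇒ (c0=0, c1=-2, c2=2)

first divergence at macro-step: 1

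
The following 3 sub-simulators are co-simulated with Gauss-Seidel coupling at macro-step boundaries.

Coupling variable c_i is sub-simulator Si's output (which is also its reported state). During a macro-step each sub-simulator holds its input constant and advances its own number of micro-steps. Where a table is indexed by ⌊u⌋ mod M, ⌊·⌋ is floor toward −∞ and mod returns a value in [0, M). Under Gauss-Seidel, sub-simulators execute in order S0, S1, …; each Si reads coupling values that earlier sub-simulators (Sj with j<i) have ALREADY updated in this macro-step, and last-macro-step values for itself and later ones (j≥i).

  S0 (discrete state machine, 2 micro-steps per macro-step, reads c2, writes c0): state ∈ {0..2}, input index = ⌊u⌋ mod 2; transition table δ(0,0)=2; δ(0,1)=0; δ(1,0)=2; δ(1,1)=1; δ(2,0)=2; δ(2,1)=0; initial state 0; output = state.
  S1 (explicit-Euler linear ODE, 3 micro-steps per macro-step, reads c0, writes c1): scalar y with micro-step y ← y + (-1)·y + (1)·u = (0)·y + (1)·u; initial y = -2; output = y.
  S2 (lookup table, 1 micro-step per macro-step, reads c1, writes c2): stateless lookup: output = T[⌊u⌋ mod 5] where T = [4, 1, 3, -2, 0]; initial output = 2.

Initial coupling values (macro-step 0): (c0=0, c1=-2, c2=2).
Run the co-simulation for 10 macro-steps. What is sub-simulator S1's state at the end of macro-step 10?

S1 state at macro-step 10 = 0

macro 1: S0 reads c2=2 → after 2×micro: 2; S1 reads c0=2 → after 3×micro: 2; S2 reads c1=2 → after 1×micro: 3 ⇒ (c0=2, c1=2, c2=3)
macro 2: S0 reads c2=3 → after 2×micro: 0; S1 reads c0=0 → after 3×micro: 0; S2 reads c1=0 → after 1×micro: 4 ⇒ (c0=0, c1=0, c2=4)
macro 3: S0 reads c2=4 → after 2×micro: 2; S1 reads c0=2 → after 3×micro: 2; S2 reads c1=2 → after 1×micro: 3 ⇒ (c0=2, c1=2, c2=3)
macro 4: S0 reads c2=3 → after 2×micro: 0; S1 reads c0=0 → after 3×micro: 0; S2 reads c1=0 → after 1×micro: 4 ⇒ (c0=0, c1=0, c2=4)
macro 5: S0 reads c2=4 → after 2×micro: 2; S1 reads c0=2 → after 3×micro: 2; S2 reads c1=2 → after 1×micro: 3 ⇒ (c0=2, c1=2, c2=3)
macro 6: S0 reads c2=3 → after 2×micro: 0; S1 reads c0=0 → after 3×micro: 0; S2 reads c1=0 → after 1×micro: 4 ⇒ (c0=0, c1=0, c2=4)
macro 7: S0 reads c2=4 → after 2×micro: 2; S1 reads c0=2 → after 3×micro: 2; S2 reads c1=2 → after 1×micro: 3 ⇒ (c0=2, c1=2, c2=3)
macro 8: S0 reads c2=3 → after 2×micro: 0; S1 reads c0=0 → after 3×micro: 0; S2 reads c1=0 → after 1×micro: 4 ⇒ (c0=0, c1=0, c2=4)
macro 9: S0 reads c2=4 → after 2×micro: 2; S1 reads c0=2 → after 3×micro: 2; S2 reads c1=2 → after 1×micro: 3 ⇒ (c0=2, c1=2, c2=3)
macro 10: S0 reads c2=3 → after 2×micro: 0; S1 reads c0=0 → after 3×micro: 0; S2 reads c1=0 → after 1×micro: 4 ⇒ (c0=0, c1=0, c2=4)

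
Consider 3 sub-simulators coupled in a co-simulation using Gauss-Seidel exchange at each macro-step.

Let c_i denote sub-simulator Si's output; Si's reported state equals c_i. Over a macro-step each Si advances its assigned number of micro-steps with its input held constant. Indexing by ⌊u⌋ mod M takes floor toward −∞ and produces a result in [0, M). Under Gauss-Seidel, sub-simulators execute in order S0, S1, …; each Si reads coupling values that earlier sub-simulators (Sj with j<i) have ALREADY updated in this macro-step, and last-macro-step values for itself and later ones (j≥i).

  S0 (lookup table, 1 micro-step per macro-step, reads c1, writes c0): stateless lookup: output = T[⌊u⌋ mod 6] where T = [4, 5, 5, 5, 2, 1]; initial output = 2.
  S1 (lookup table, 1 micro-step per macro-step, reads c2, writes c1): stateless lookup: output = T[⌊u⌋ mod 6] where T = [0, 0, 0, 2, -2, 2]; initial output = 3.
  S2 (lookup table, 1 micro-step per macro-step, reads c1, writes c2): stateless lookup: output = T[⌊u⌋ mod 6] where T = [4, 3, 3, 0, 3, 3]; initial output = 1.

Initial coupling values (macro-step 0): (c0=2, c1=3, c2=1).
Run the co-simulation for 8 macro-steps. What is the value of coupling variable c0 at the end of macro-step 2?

c0 at macro-step 2 = 4

macro 1: S0 reads c1=3 → after 1×micro: 5; S1 reads c2=1 → after 1×micro: 0; S2 reads c1=0 → after 1×micro: 4 ⇒ (c0=5, c1=0, c2=4)
macro 2: S0 reads c1=0 → after 1×micro: 4; S1 reads c2=4 → after 1×micro: -2; S2 reads c1=-2 → after 1×micro: 3 ⇒ (c0=4, c1=-2, c2=3)
macro 3: S0 reads c1=-2 → after 1×micro: 2; S1 reads c2=3 → after 1×micro: 2; S2 reads c1=2 → after 1×micro: 3 ⇒ (c0=2, c1=2, c2=3)
macro 4: S0 reads c1=2 → after 1×micro: 5; S1 reads c2=3 → after 1×micro: 2; S2 reads c1=2 → after 1×micro: 3 ⇒ (c0=5, c1=2, c2=3)
macro 5: S0 reads c1=2 → after 1×micro: 5; S1 reads c2=3 → after 1×micro: 2; S2 reads c1=2 → after 1×micro: 3 ⇒ (c0=5, c1=2, c2=3)
macro 6: S0 reads c1=2 → after 1×micro: 5; S1 reads c2=3 → after 1×micro: 2; S2 reads c1=2 → after 1×micro: 3 ⇒ (c0=5, c1=2, c2=3)
macro 7: S0 reads c1=2 → after 1×micro: 5; S1 reads c2=3 → after 1×micro: 2; S2 reads c1=2 → after 1×micro: 3 ⇒ (c0=5, c1=2, c2=3)
macro 8: S0 reads c1=2 → after 1×micro: 5; S1 reads c2=3 → after 1×micro: 2; S2 reads c1=2 → after 1×micro: 3 ⇒ (c0=5, c1=2, c2=3)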